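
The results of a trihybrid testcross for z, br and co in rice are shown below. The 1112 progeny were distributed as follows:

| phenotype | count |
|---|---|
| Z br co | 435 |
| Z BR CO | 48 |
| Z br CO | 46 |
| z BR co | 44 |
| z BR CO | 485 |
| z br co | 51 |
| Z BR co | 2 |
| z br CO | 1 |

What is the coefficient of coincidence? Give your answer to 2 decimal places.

0.35

The two most frequent reciprocal classes, Z br co and z BR CO, are the parental types, so the F1 was Z br co / z BR CO.
The two rarest classes, Z BR co and z br CO, are the double crossovers. Comparing them with the parentals, only the br allele has switched, so br is the middle locus and the order is z – br – co.
z–br: (99 + 3)/1112 = 0.0917; br–co: (90 + 3)/1112 = 0.0836.
Expected DCO frequency = 0.0917 × 0.0836 ≈ 0.00767; observed = 3/1112 ≈ 0.00270.
Coefficient of coincidence = 0.00270/0.00767 ≈ 0.35.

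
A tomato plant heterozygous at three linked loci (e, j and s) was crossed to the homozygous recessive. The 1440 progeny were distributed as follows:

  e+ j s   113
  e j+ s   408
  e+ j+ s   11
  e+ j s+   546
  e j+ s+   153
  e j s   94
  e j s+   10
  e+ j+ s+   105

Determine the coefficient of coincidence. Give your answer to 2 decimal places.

The two most frequent reciprocal classes, e+ j s+ and e j+ s, are the parental types, so the F1 was e+ j s+ / e j+ s.
The two rarest classes, e j s+ and e+ j+ s, are the double crossovers. Comparing them with the parentals, only the e allele has switched, so e is the middle locus and the order is s – e – j.
s–e: (266 + 21)/1440 = 0.1993; e–j: (199 + 21)/1440 = 0.1528.
Expected DCO frequency = 0.1993 × 0.1528 ≈ 0.03045; observed = 21/1440 ≈ 0.01458.
Coefficient of coincidence = 0.01458/0.03045 ≈ 0.48.

0.48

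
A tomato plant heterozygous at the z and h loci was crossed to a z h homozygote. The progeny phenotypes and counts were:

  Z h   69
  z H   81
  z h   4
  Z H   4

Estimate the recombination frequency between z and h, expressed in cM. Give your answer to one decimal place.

5.1 cM

The two most frequent classes, Z h (69) and z H (81), are the parental types, so the F1 was Z h / z H.
The recombinant classes are Z H and z h: 4 + 4 = 8.
Recombination frequency = 8/158 = 0.0506 ≈ 5.1%, i.e. 5.1 cM.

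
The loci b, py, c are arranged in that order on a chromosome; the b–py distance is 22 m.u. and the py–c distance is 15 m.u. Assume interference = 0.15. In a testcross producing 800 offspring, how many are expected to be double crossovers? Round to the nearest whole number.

Map distances give recombination frequencies of 0.220 and 0.150 for the two intervals.
With interference 0.15 (so coincidence = 0.85), expected double-crossover frequency = 0.220 × 0.150 × 0.85 = 0.02805.
Expected number = 0.02805 × 800 = 22.44 ≈ 22.

22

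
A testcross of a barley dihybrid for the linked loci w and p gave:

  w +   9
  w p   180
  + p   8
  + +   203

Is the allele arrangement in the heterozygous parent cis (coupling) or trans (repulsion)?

cis

The two most frequent classes are + + (203) and w p (180); these are the parental (non-recombinant) types.
So the F1 carried + + on one chromosome and w p on the other — the recessive alleles are on the same chromosome (cis / coupling).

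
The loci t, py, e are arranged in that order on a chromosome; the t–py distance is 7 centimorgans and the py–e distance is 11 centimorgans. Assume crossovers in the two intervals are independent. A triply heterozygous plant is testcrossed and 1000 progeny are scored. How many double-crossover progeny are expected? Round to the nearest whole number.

8

Map distances give recombination frequencies of 0.070 and 0.110 for the two intervals.
With no interference, expected double-crossover frequency = 0.070 × 0.110 = 0.00770.
Expected number = 0.00770 × 1000 = 7.70 ≈ 8.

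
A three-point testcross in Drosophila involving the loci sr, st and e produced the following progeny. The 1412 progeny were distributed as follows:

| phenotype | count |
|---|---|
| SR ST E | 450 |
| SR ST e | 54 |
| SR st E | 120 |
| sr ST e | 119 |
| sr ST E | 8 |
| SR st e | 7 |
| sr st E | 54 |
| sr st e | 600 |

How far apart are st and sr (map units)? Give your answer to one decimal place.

The two most frequent reciprocal classes, SR ST E and sr st e, are the parental types, so the F1 was SR ST E / sr st e.
The two rarest classes, sr ST E and SR st e, are the double crossovers. Comparing them with the parentals, only the sr allele has switched, so sr is the middle locus and the order is st – sr – e.
Crossovers in the st–sr interval produce the single-crossover classes SR st E and sr ST e (120 + 119 = 239) plus the double crossovers (15).
RF(st–sr) = (239 + 15) / 1412 = 254/1412 = 0.1799 → 18.0 map units.

18.0 map units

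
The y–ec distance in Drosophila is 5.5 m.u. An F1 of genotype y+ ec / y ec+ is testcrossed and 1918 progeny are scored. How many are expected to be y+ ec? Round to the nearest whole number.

A map distance of 5.5 m.u. corresponds to a recombination frequency of 0.055.
The F1 is y+ ec / y ec+, so y+ ec is a parental gamete class with expected frequency (1 − r)/2 = 0.945/2 = 0.4725.
Expected number = 0.4725 × 1918 = 906.25 ≈ 906.

906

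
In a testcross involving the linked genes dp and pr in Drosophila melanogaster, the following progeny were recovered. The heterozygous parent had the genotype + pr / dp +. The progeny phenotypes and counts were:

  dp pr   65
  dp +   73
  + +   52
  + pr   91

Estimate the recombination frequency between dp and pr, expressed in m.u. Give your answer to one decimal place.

41.6 m.u.

The recombinant classes are + + and dp pr: 52 + 65 = 117.
Recombination frequency = 117/281 = 0.4164 ≈ 41.6%, i.e. 41.6 m.u.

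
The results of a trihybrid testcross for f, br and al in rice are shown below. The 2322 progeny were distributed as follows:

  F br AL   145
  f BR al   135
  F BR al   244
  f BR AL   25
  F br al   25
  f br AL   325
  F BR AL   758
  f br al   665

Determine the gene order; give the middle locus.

The two most frequent reciprocal classes, f br al and F BR AL, are the parental types, so the F1 was f br al / F BR AL.
The two rarest classes, F br al and f BR AL, are the double crossovers. Comparing them with the parentals, only the f allele has switched, so f is the middle locus and the order is br – f – al.

f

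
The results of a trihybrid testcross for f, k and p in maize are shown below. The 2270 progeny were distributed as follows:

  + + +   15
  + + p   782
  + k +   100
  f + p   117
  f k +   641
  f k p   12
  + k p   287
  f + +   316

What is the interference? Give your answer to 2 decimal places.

The two most frequent reciprocal classes, f k + and + + p, are the parental types, so the F1 was f k + / + + p.
The two rarest classes, f k p and + + +, are the double crossovers. Comparing them with the parentals, only the p allele has switched, so p is the middle locus and the order is k – p – f.
k–p: (603 + 27)/2270 = 0.2775; p–f: (217 + 27)/2270 = 0.1075.
Expected DCO frequency = 0.2775 × 0.1075 ≈ 0.02983; observed = 27/2270 ≈ 0.01189.
Coefficient of coincidence = 0.01189/0.02983 ≈ 0.40; interference = 1 − 0.40 = 0.60.

0.60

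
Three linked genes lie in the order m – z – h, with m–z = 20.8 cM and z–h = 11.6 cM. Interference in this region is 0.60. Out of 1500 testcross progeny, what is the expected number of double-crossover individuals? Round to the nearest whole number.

Map distances give recombination frequencies of 0.208 and 0.116 for the two intervals.
With interference 0.60 (so coincidence = 0.40), expected double-crossover frequency = 0.208 × 0.116 × 0.40 = 0.00965.
Expected number = 0.00965 × 1500 = 14.48 ≈ 14.

14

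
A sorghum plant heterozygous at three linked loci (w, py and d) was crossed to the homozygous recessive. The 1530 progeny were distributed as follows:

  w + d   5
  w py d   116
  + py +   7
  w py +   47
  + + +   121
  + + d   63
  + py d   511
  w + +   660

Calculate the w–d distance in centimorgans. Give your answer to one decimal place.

16.3 centimorgans

The two most frequent reciprocal classes, + py d and w + +, are the parental types, so the F1 was + py d / w + +.
The two rarest classes, + py + and w + d, are the double crossovers. Comparing them with the parentals, only the d allele has switched, so d is the middle locus and the order is w – d – py.
Crossovers in the w–d interval produce the single-crossover classes w py d and + + + (116 + 121 = 237) plus the double crossovers (12).
RF(w–d) = (237 + 12) / 1530 = 249/1530 = 0.1627 → 16.3 centimorgans.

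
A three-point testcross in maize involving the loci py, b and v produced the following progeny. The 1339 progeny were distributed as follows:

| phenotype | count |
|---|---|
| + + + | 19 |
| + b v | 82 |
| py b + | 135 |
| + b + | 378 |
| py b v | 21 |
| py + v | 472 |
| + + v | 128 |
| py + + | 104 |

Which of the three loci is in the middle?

The two most frequent reciprocal classes, py + v and + b +, are the parental types, so the F1 was py + v / + b +.
The two rarest classes, py b v and + + +, are the double crossovers. Comparing them with the parentals, only the b allele has switched, so b is the middle locus and the order is py – b – v.

b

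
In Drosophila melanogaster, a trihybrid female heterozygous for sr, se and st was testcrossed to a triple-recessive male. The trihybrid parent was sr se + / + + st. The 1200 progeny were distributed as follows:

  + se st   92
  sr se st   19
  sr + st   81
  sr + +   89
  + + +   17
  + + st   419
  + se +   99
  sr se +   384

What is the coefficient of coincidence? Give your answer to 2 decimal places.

0.92

The two rarest classes, sr se st and + + +, are the double crossovers. Comparing them with the parentals, only the st allele has switched, so st is the middle locus and the order is sr – st – se.
sr–st: (180 + 36)/1200 = 0.1800; st–se: (181 + 36)/1200 = 0.1808.
Expected DCO frequency = 0.1800 × 0.1808 ≈ 0.03254; observed = 36/1200 ≈ 0.03000.
Coefficient of coincidence = 0.03000/0.03254 ≈ 0.92.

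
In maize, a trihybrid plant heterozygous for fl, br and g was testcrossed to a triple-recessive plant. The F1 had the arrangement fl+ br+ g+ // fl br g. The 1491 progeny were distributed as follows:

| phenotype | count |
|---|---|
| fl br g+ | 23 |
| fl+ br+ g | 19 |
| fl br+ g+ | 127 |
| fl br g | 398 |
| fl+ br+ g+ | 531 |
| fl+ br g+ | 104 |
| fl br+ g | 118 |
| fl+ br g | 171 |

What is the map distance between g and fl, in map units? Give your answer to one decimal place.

22.8 map units

The two rarest classes, fl+ br+ g and fl br g+, are the double crossovers. Comparing them with the parentals, only the g allele has switched, so g is the middle locus and the order is br – g – fl.
Crossovers in the g–fl interval produce the single-crossover classes fl br+ g+ and fl+ br g (127 + 171 = 298) plus the double crossovers (42).
RF(g–fl) = (298 + 42) / 1491 = 340/1491 = 0.2280 → 22.8 map units.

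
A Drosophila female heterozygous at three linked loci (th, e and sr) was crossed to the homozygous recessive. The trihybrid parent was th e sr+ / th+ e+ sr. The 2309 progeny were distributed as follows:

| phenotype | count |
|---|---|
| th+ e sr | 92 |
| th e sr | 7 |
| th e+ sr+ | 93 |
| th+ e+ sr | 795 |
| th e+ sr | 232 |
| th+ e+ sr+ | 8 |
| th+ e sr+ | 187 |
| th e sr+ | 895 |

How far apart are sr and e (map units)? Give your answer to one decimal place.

8.7 map units

The two rarest classes, th e sr and th+ e+ sr+, are the double crossovers. Comparing them with the parentals, only the sr allele has switched, so sr is the middle locus and the order is e – sr – th.
Crossovers in the e–sr interval produce the single-crossover classes th e+ sr+ and th+ e sr (93 + 92 = 185) plus the double crossovers (15).
RF(e–sr) = (185 + 15) / 2309 = 200/2309 = 0.0866 → 8.7 map units.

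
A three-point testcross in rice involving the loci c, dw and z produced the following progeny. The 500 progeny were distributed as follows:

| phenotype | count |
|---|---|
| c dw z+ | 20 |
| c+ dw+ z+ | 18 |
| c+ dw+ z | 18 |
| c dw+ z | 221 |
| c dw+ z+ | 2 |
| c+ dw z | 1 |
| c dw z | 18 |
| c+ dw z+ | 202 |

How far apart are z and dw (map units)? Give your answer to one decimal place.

7.8 map units

The two most frequent reciprocal classes, c+ dw z+ and c dw+ z, are the parental types, so the F1 was c+ dw z+ / c dw+ z.
The two rarest classes, c+ dw z and c dw+ z+, are the double crossovers. Comparing them with the parentals, only the z allele has switched, so z is the middle locus and the order is c – z – dw.
Crossovers in the z–dw interval produce the single-crossover classes c+ dw+ z+ and c dw z (18 + 18 = 36) plus the double crossovers (3).
RF(z–dw) = (36 + 3) / 500 = 39/500 = 0.0780 → 7.8 map units.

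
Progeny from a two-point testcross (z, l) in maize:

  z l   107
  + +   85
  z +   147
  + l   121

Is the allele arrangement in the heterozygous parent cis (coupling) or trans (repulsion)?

The two most frequent classes are + l (121) and z + (147); these are the parental (non-recombinant) types.
So the F1 carried + l on one chromosome and z + on the other — the recessive alleles are on opposite chromosomes (trans / repulsion).

trans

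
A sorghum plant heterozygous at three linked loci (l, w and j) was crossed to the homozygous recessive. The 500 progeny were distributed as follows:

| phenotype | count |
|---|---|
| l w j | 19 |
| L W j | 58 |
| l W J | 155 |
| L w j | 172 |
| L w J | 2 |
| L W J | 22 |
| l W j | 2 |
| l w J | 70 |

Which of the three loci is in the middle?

The two most frequent reciprocal classes, l W J and L w j, are the parental types, so the F1 was l W J / L w j.
The two rarest classes, l W j and L w J, are the double crossovers. Comparing them with the parentals, only the j allele has switched, so j is the middle locus and the order is w – j – l.

j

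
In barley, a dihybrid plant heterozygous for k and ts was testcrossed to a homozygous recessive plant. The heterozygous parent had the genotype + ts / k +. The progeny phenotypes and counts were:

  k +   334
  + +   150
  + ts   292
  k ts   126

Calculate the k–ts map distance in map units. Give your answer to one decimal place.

30.6 map units

The recombinant classes are + + and k ts: 150 + 126 = 276.
Recombination frequency = 276/902 = 0.3060 ≈ 30.6%, i.e. 30.6 map units.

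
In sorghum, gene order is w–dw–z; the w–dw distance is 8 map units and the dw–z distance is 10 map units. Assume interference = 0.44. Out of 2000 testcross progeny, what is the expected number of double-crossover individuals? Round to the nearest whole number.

9

Map distances give recombination frequencies of 0.080 and 0.100 for the two intervals.
With interference 0.44 (so coincidence = 0.56), expected double-crossover frequency = 0.080 × 0.100 × 0.56 = 0.00448.
Expected number = 0.00448 × 2000 = 8.96 ≈ 9.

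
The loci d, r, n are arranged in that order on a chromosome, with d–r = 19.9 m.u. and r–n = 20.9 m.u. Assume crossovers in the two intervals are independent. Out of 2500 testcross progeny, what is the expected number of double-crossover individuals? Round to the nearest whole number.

Map distances give recombination frequencies of 0.199 and 0.209 for the two intervals.
With no interference, expected double-crossover frequency = 0.199 × 0.209 = 0.04159.
Expected number = 0.04159 × 2500 = 103.98 ≈ 104.

104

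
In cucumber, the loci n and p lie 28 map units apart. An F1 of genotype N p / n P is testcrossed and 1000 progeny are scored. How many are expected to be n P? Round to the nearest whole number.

A map distance of 28 map units corresponds to a recombination frequency of 0.280.
The F1 is N p / n P, so n P is a parental gamete class with expected frequency (1 − r)/2 = 0.720/2 = 0.3600.
Expected number = 0.3600 × 1000 = 360.00 ≈ 360.

360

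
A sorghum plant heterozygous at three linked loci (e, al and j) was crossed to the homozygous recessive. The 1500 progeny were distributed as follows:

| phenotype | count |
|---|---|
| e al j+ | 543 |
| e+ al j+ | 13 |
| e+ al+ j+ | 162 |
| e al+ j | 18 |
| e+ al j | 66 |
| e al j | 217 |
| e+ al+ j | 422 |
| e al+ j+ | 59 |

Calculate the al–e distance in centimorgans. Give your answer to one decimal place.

10.4 centimorgans

The two most frequent reciprocal classes, e al j+ and e+ al+ j, are the parental types, so the F1 was e al j+ / e+ al+ j.
The two rarest classes, e+ al j+ and e al+ j, are the double crossovers. Comparing them with the parentals, only the e allele has switched, so e is the middle locus and the order is al – e – j.
Crossovers in the al–e interval produce the single-crossover classes e al+ j+ and e+ al j (59 + 66 = 125) plus the double crossovers (31).
RF(al–e) = (125 + 31) / 1500 = 156/1500 = 0.1040 → 10.4 centimorgans.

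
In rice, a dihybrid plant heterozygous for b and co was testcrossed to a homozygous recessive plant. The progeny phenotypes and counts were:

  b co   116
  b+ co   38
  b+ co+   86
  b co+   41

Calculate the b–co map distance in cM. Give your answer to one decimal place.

The two most frequent classes, b+ co+ (86) and b co (116), are the parental types, so the F1 was b+ co+ / b co.
The recombinant classes are b+ co and b co+: 38 + 41 = 79.
Recombination frequency = 79/281 = 0.2811 ≈ 28.1%, i.e. 28.1 cM.

28.1 cM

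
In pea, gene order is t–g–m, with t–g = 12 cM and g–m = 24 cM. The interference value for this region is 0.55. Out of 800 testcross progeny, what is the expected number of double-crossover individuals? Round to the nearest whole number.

10

Map distances give recombination frequencies of 0.120 and 0.240 for the two intervals.
With interference 0.55 (so coincidence = 0.45), expected double-crossover frequency = 0.120 × 0.240 × 0.45 = 0.01296.
Expected number = 0.01296 × 800 = 10.37 ≈ 10.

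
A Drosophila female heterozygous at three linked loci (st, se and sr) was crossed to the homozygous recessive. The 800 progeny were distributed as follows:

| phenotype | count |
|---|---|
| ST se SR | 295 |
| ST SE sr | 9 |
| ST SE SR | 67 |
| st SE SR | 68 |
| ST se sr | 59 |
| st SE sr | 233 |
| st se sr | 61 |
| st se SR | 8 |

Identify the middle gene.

The two most frequent reciprocal classes, ST se SR and st SE sr, are the parental types, so the F1 was ST se SR / st SE sr.
The two rarest classes, st se SR and ST SE sr, are the double crossovers. Comparing them with the parentals, only the st allele has switched, so st is the middle locus and the order is sr – st – se.

st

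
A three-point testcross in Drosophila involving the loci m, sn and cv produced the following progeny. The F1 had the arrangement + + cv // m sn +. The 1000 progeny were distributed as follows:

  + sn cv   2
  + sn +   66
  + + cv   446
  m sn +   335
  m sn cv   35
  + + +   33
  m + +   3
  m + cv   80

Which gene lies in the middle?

sn

The two rarest classes, + sn cv and m + +, are the double crossovers. Comparing them with the parentals, only the sn allele has switched, so sn is the middle locus and the order is m – sn – cv.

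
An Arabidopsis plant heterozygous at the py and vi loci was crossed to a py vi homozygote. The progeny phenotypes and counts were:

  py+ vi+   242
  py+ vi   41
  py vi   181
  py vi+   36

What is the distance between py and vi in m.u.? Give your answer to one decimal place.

15.4 m.u.

The two most frequent classes, py+ vi+ (242) and py vi (181), are the parental types, so the F1 was py+ vi+ / py vi.
The recombinant classes are py+ vi and py vi+: 41 + 36 = 77.
Recombination frequency = 77/500 = 0.1540 ≈ 15.4%, i.e. 15.4 m.u.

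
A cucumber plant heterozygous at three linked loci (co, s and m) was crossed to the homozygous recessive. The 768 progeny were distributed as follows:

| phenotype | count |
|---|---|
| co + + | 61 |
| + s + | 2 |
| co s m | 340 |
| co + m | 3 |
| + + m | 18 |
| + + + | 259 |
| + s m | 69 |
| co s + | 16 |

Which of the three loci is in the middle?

s

The two most frequent reciprocal classes, co s m and + + +, are the parental types, so the F1 was co s m / + + +.
The two rarest classes, co + m and + s +, are the double crossovers. Comparing them with the parentals, only the s allele has switched, so s is the middle locus and the order is co – s – m.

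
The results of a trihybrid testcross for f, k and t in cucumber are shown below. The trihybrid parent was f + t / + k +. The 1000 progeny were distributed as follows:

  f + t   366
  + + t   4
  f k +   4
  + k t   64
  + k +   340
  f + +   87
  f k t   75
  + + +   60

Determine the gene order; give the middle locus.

The two rarest classes, + + t and f k +, are the double crossovers. Comparing them with the parentals, only the f allele has switched, so f is the middle locus and the order is t – f – k.

f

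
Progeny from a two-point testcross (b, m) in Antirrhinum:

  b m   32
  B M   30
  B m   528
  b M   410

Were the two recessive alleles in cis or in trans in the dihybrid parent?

The two most frequent classes are B m (528) and b M (410); these are the parental (non-recombinant) types.
So the F1 carried B m on one chromosome and b M on the other — the recessive alleles are on opposite chromosomes (trans / repulsion).

trans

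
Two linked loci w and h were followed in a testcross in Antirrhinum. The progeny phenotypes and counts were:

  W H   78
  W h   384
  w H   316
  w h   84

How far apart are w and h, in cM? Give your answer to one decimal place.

The two most frequent classes, W h (384) and w H (316), are the parental types, so the F1 was W h / w H.
The recombinant classes are W H and w h: 78 + 84 = 162.
Recombination frequency = 162/862 = 0.1879 ≈ 18.8%, i.e. 18.8 cM.

18.8 cM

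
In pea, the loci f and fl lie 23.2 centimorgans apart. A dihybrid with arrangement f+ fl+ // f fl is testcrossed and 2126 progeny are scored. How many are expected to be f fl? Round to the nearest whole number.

A map distance of 23.2 centimorgans corresponds to a recombination frequency of 0.232.
The F1 is f+ fl+ / f fl, so f fl is a parental gamete class with expected frequency (1 − r)/2 = 0.768/2 = 0.3840.
Expected number = 0.3840 × 2126 = 816.38 ≈ 816.

816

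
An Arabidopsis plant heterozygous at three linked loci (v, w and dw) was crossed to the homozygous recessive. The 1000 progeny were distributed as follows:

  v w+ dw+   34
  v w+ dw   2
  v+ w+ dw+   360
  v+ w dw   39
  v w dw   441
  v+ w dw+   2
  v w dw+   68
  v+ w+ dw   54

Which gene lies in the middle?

The two most frequent reciprocal classes, v w dw and v+ w+ dw+, are the parental types, so the F1 was v w dw / v+ w+ dw+.
The two rarest classes, v w+ dw and v+ w dw+, are the double crossovers. Comparing them with the parentals, only the w allele has switched, so w is the middle locus and the order is v – w – dw.

w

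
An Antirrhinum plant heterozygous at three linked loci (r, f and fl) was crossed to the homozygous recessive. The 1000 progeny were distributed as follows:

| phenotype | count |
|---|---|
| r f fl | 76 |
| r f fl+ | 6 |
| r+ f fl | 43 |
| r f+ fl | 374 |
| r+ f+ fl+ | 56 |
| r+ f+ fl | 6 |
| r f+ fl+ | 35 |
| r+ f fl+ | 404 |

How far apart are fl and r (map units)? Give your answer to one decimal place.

The two most frequent reciprocal classes, r f+ fl and r+ f fl+, are the parental types, so the F1 was r f+ fl / r+ f fl+.
The two rarest classes, r+ f+ fl and r f fl+, are the double crossovers. Comparing them with the parentals, only the r allele has switched, so r is the middle locus and the order is fl – r – f.
Crossovers in the fl–r interval produce the single-crossover classes r f+ fl+ and r+ f fl (35 + 43 = 78) plus the double crossovers (12).
RF(fl–r) = (78 + 12) / 1000 = 90/1000 = 0.0900 → 9.0 map units.

9.0 map units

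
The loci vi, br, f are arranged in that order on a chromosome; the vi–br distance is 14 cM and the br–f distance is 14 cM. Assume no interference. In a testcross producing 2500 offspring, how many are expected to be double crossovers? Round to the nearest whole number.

49

Map distances give recombination frequencies of 0.140 and 0.140 for the two intervals.
With no interference, expected double-crossover frequency = 0.140 × 0.140 = 0.01960.
Expected number = 0.01960 × 2500 = 49.00 ≈ 49.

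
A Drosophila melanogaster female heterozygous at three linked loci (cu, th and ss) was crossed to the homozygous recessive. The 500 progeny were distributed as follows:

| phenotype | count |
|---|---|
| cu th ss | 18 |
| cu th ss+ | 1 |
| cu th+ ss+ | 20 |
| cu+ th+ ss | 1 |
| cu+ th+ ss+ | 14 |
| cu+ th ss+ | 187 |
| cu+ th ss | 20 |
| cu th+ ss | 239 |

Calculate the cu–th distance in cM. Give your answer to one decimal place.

6.8 cM

The two most frequent reciprocal classes, cu+ th ss+ and cu th+ ss, are the parental types, so the F1 was cu+ th ss+ / cu th+ ss.
The two rarest classes, cu th ss+ and cu+ th+ ss, are the double crossovers. Comparing them with the parentals, only the cu allele has switched, so cu is the middle locus and the order is ss – cu – th.
Crossovers in the cu–th interval produce the single-crossover classes cu+ th+ ss+ and cu th ss (14 + 18 = 32) plus the double crossovers (2).
RF(cu–th) = (32 + 2) / 500 = 34/500 = 0.0680 → 6.8 cM.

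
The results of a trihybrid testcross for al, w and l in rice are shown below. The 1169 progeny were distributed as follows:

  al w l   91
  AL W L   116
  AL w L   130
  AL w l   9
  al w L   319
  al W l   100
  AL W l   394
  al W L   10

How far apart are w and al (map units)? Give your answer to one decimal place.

The two most frequent reciprocal classes, AL W l and al w L, are the parental types, so the F1 was AL W l / al w L.
The two rarest classes, AL w l and al W L, are the double crossovers. Comparing them with the parentals, only the w allele has switched, so w is the middle locus and the order is l – w – al.
Crossovers in the w–al interval produce the single-crossover classes al W l and AL w L (100 + 130 = 230) plus the double crossovers (19).
RF(w–al) = (230 + 19) / 1169 = 249/1169 = 0.2130 → 21.3 map units.

21.3 map units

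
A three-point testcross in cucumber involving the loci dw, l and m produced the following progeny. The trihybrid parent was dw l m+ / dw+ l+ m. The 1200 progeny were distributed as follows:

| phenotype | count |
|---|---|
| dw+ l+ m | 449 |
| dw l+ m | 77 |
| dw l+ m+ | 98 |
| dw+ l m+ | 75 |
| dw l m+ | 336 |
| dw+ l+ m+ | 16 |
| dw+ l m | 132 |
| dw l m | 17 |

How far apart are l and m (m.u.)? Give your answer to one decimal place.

The two rarest classes, dw l m and dw+ l+ m+, are the double crossovers. Comparing them with the parentals, only the m allele has switched, so m is the middle locus and the order is dw – m – l.
Crossovers in the m–l interval produce the single-crossover classes dw l+ m+ and dw+ l m (98 + 132 = 230) plus the double crossovers (33).
RF(m–l) = (230 + 33) / 1200 = 263/1200 = 0.2192 → 21.9 m.u.

21.9 m.u.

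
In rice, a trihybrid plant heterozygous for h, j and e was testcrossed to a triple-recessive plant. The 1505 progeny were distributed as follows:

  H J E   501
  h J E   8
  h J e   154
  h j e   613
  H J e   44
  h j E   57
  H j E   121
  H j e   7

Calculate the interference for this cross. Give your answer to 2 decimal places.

The two most frequent reciprocal classes, H J E and h j e, are the parental types, so the F1 was H J E / h j e.
The two rarest classes, h J E and H j e, are the double crossovers. Comparing them with the parentals, only the h allele has switched, so h is the middle locus and the order is j – h – e.
j–h: (275 + 15)/1505 = 0.1927; h–e: (101 + 15)/1505 = 0.0771.
Expected DCO frequency = 0.1927 × 0.0771 ≈ 0.01486; observed = 15/1505 ≈ 0.00997.
Coefficient of coincidence = 0.00997/0.01486 ≈ 0.67; interference = 1 − 0.67 = 0.33.

0.33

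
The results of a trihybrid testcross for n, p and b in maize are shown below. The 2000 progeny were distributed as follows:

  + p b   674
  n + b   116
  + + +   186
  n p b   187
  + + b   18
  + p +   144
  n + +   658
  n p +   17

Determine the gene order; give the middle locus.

p

The two most frequent reciprocal classes, n + + and + p b, are the parental types, so the F1 was n + + / + p b.
The two rarest classes, n p + and + + b, are the double crossovers. Comparing them with the parentals, only the p allele has switched, so p is the middle locus and the order is n – p – b.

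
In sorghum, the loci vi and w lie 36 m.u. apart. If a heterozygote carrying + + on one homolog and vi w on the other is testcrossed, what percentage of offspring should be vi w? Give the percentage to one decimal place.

A map distance of 36 m.u. corresponds to a recombination frequency of 0.360.
The F1 is + + / vi w, so vi w is a parental gamete class with expected frequency (1 − r)/2 = 0.640/2 = 0.3200.
That is 0.3200 = 32.0% of the progeny.

32.0%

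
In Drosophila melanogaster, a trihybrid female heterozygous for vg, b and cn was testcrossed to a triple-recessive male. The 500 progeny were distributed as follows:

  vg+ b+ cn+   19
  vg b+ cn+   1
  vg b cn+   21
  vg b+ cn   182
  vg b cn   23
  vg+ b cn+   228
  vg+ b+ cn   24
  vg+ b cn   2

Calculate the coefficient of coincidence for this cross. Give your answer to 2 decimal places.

The two most frequent reciprocal classes, vg b+ cn and vg+ b cn+, are the parental types, so the F1 was vg b+ cn / vg+ b cn+.
The two rarest classes, vg b+ cn+ and vg+ b cn, are the double crossovers. Comparing them with the parentals, only the cn allele has switched, so cn is the middle locus and the order is vg – cn – b.
vg–cn: (45 + 3)/500 = 0.0960; cn–b: (42 + 3)/500 = 0.0900.
Expected DCO frequency = 0.0960 × 0.0900 ≈ 0.00864; observed = 3/500 ≈ 0.00600.
Coefficient of coincidence = 0.00600/0.00864 ≈ 0.69.

0.69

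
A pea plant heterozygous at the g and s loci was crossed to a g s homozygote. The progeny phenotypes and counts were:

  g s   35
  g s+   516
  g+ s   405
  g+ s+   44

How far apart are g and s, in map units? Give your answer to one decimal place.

The two most frequent classes, g+ s (405) and g s+ (516), are the parental types, so the F1 was g+ s / g s+.
The recombinant classes are g+ s+ and g s: 44 + 35 = 79.
Recombination frequency = 79/1000 = 0.0790 ≈ 7.9%, i.e. 7.9 map units.

7.9 map units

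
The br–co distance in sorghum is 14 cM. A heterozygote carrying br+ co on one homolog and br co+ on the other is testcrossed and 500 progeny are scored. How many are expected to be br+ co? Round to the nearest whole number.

215

A map distance of 14 cM corresponds to a recombination frequency of 0.140.
The F1 is br+ co / br co+, so br+ co is a parental gamete class with expected frequency (1 − r)/2 = 0.860/2 = 0.4300.
Expected number = 0.4300 × 500 = 215.00 ≈ 215.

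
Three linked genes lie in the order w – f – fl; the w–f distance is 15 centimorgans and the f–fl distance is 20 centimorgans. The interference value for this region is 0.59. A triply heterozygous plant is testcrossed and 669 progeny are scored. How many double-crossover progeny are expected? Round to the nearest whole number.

8

Map distances give recombination frequencies of 0.150 and 0.200 for the two intervals.
With interference 0.59 (so coincidence = 0.41), expected double-crossover frequency = 0.150 × 0.200 × 0.41 = 0.01230.
Expected number = 0.01230 × 669 = 8.23 ≈ 8.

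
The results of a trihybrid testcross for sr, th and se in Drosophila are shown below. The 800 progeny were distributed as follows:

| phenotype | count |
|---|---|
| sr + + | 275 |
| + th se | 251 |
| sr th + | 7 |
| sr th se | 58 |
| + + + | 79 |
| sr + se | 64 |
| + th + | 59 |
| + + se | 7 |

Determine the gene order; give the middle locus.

th

The two most frequent reciprocal classes, sr + + and + th se, are the parental types, so the F1 was sr + + / + th se.
The two rarest classes, sr th + and + + se, are the double crossovers. Comparing them with the parentals, only the th allele has switched, so th is the middle locus and the order is se – th – sr.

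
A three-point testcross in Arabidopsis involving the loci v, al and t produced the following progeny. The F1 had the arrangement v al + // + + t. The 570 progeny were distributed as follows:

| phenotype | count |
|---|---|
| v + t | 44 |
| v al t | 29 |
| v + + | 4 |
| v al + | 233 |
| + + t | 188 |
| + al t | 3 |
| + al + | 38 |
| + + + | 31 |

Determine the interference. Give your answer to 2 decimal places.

0.33

The two rarest classes, v + + and + al t, are the double crossovers. Comparing them with the parentals, only the al allele has switched, so al is the middle locus and the order is v – al – t.
v–al: (82 + 7)/570 = 0.1561; al–t: (60 + 7)/570 = 0.1175.
Expected DCO frequency = 0.1561 × 0.1175 ≈ 0.01834; observed = 7/570 ≈ 0.01228.
Coefficient of coincidence = 0.01228/0.01834 ≈ 0.67; interference = 1 − 0.67 = 0.33.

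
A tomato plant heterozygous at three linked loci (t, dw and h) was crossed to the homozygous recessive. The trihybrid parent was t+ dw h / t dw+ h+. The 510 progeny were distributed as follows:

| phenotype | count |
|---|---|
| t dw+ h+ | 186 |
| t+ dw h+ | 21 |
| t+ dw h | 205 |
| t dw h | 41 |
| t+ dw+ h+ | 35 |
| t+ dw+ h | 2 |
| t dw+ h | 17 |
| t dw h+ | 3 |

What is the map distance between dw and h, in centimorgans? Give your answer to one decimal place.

The two rarest classes, t+ dw+ h and t dw h+, are the double crossovers. Comparing them with the parentals, only the dw allele has switched, so dw is the middle locus and the order is t – dw – h.
Crossovers in the dw–h interval produce the single-crossover classes t+ dw h+ and t dw+ h (21 + 17 = 38) plus the double crossovers (5).
RF(dw–h) = (38 + 5) / 510 = 43/510 = 0.0843 → 8.4 centimorgans.

8.4 centimorgans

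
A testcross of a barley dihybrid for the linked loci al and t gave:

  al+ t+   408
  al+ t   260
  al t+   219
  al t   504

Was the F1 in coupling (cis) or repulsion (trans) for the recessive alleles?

cis

The two most frequent classes are al+ t+ (408) and al t (504); these are the parental (non-recombinant) types.
So the F1 carried al+ t+ on one chromosome and al t on the other — the recessive alleles are on the same chromosome (cis / coupling).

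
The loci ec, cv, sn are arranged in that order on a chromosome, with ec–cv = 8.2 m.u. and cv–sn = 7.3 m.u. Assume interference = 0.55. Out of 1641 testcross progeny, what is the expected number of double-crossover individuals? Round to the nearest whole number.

4

Map distances give recombination frequencies of 0.082 and 0.073 for the two intervals.
With interference 0.55 (so coincidence = 0.45), expected double-crossover frequency = 0.082 × 0.073 × 0.45 = 0.00269.
Expected number = 0.00269 × 1641 = 4.42 ≈ 4.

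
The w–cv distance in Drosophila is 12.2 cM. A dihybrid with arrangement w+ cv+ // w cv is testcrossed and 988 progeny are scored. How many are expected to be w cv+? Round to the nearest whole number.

60

A map distance of 12.2 cM corresponds to a recombination frequency of 0.122.
The F1 is w+ cv+ / w cv, so w cv+ is a recombinant gamete class with expected frequency r/2 = 0.122/2 = 0.0610.
Expected number = 0.0610 × 988 = 60.27 ≈ 60.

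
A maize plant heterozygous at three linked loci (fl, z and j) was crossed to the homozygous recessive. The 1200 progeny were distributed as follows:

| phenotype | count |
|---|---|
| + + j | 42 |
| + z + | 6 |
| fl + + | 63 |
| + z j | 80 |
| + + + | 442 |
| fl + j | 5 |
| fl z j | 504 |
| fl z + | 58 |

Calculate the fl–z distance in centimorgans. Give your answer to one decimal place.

12.8 centimorgans

The two most frequent reciprocal classes, + + + and fl z j, are the parental types, so the F1 was + + + / fl z j.
The two rarest classes, + z + and fl + j, are the double crossovers. Comparing them with the parentals, only the z allele has switched, so z is the middle locus and the order is fl – z – j.
Crossovers in the fl–z interval produce the single-crossover classes fl + + and + z j (63 + 80 = 143) plus the double crossovers (11).
RF(fl–z) = (143 + 11) / 1200 = 154/1200 = 0.1283 → 12.8 centimorgans.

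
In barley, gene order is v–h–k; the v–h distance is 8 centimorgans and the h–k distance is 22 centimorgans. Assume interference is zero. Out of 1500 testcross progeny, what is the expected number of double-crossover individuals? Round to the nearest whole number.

26

Map distances give recombination frequencies of 0.080 and 0.220 for the two intervals.
With no interference, expected double-crossover frequency = 0.080 × 0.220 = 0.01760.
Expected number = 0.01760 × 1500 = 26.40 ≈ 26.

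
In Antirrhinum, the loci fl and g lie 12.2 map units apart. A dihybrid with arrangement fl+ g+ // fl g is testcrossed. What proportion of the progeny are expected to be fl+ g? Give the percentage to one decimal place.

A map distance of 12.2 map units corresponds to a recombination frequency of 0.122.
The F1 is fl+ g+ / fl g, so fl+ g is a recombinant gamete class with expected frequency r/2 = 0.122/2 = 0.0610.
That is 0.0610 = 6.1% of the progeny.

6.1%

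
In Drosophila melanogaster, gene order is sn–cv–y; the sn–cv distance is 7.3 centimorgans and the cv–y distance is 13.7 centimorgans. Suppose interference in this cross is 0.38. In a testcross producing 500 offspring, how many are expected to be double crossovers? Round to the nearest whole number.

3

Map distances give recombination frequencies of 0.073 and 0.137 for the two intervals.
With interference 0.38 (so coincidence = 0.62), expected double-crossover frequency = 0.073 × 0.137 × 0.62 = 0.00620.
Expected number = 0.00620 × 500 = 3.10 ≈ 3.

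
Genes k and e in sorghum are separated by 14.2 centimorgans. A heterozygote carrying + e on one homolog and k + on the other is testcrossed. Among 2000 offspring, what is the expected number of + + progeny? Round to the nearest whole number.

A map distance of 14.2 centimorgans corresponds to a recombination frequency of 0.142.
The F1 is + e / k +, so + + is a recombinant gamete class with expected frequency r/2 = 0.142/2 = 0.0710.
Expected number = 0.0710 × 2000 = 142.00 ≈ 142.

142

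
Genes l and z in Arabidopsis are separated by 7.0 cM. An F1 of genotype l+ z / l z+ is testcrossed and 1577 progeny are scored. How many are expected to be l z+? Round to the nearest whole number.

733

A map distance of 7.0 cM corresponds to a recombination frequency of 0.070.
The F1 is l+ z / l z+, so l z+ is a parental gamete class with expected frequency (1 − r)/2 = 0.930/2 = 0.4650.
Expected number = 0.4650 × 1577 = 733.30 ≈ 733.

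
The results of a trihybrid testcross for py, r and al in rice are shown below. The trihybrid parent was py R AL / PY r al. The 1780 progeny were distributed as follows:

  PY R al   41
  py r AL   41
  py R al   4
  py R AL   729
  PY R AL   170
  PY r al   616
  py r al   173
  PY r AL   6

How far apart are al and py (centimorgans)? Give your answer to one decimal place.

The two rarest classes, py R al and PY r AL, are the double crossovers. Comparing them with the parentals, only the al allele has switched, so al is the middle locus and the order is py – al – r.
Crossovers in the py–al interval produce the single-crossover classes PY R AL and py r al (170 + 173 = 343) plus the double crossovers (10).
RF(py–al) = (343 + 10) / 1780 = 353/1780 = 0.1983 → 19.8 centimorgans.

19.8 centimorgans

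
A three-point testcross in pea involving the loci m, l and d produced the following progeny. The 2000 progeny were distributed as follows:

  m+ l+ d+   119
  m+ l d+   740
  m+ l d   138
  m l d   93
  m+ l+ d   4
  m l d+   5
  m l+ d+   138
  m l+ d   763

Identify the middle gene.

m

The two most frequent reciprocal classes, m+ l d+ and m l+ d, are the parental types, so the F1 was m+ l d+ / m l+ d.
The two rarest classes, m l d+ and m+ l+ d, are the double crossovers. Comparing them with the parentals, only the m allele has switched, so m is the middle locus and the order is l – m – d.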